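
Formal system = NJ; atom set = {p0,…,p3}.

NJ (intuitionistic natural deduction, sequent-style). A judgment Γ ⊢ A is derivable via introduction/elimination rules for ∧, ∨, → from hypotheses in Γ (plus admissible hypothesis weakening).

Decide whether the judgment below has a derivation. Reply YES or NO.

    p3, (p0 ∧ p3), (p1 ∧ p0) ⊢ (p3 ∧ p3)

Derivation trace:
[Wk] p3, (p0 ∧ p3), (p1 ∧ p0) ⊢ (p3 ∧ p3)
  [Wk] p3, (p0 ∧ p3) ⊢ (p3 ∧ p3)
    [∧I] p3 ⊢ (p3 ∧ p3)
      [Ax] p3 ⊢ p3
      [Ax] p3 ⊢ p3

Result: YES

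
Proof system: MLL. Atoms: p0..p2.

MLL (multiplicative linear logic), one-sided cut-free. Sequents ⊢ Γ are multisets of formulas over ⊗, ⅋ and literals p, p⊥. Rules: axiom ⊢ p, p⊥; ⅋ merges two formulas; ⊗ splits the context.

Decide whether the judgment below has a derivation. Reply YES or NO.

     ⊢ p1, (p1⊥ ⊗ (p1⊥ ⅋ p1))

Proof tree:
[⊗]  ⊢ p1, (p1⊥ ⊗ (p1⊥ ⅋ p1))
  [Ax]  ⊢ p1, p1⊥
  [⅋]  ⊢ (p1⊥ ⅋ p1)
    [Ax]  ⊢ p1, p1⊥

Result: YES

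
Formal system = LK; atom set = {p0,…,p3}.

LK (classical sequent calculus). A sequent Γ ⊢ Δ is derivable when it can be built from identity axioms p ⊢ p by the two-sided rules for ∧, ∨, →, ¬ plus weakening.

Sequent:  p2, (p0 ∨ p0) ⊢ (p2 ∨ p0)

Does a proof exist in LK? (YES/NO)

Derivation trace:
[∨R] p2, (p0 ∨ p0) ⊢ (p2 ∨ p0)
  [∨L] p2, (p0 ∨ p0) ⊢ p2, p0
    [Ax] p0 ⊢ p0
    [WL] p2, p0 ⊢ p2
      [Ax] p2 ⊢ p2

Result: YES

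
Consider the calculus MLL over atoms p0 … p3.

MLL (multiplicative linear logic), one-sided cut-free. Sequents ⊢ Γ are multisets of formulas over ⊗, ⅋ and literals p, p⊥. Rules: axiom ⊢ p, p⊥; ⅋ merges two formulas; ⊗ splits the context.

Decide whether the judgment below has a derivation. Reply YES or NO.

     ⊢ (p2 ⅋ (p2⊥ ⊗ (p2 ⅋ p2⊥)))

Derivation (root first):
[⅋]  ⊢ (p2 ⅋ (p2⊥ ⊗ (p2 ⅋ p2⊥)))
  [⊗]  ⊢ p2, (p2⊥ ⊗ (p2 ⅋ p2⊥))
    [Ax]  ⊢ p2, p2⊥
    [⅋]  ⊢ (p2 ⅋ p2⊥)
      [Ax]  ⊢ p2, p2⊥

Result: YES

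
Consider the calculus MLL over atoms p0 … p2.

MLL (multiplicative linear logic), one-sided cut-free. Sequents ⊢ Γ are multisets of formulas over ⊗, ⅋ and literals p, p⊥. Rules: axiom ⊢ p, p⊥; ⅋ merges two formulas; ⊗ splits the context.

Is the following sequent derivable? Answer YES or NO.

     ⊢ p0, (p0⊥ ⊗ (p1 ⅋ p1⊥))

Derivation (root first):
[⊗]  ⊢ p0, (p0⊥ ⊗ (p1 ⅋ p1⊥))
  [Ax]  ⊢ p0, p0⊥
  [⅋]  ⊢ (p1 ⅋ p1⊥)
    [Ax]  ⊢ p1, p1⊥

Result: YES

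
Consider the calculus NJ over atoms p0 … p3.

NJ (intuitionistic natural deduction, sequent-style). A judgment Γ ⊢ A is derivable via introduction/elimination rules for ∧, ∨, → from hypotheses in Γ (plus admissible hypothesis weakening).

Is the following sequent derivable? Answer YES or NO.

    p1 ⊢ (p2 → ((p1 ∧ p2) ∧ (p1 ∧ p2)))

Proof tree:
[→I] p1 ⊢ (p2 → ((p1 ∧ p2) ∧ (p1 ∧ p2)))
  [∧I] p1, p2 ⊢ ((p1 ∧ p2) ∧ (p1 ∧ p2))
    [∧I] p1, p2 ⊢ (p1 ∧ p2)
      [Ax] p1 ⊢ p1
      [Ax] p2 ⊢ p2
    [∧I] p1, p2 ⊢ (p1 ∧ p2)
      [Ax] p1 ⊢ p1
      [Ax] p2 ⊢ p2

Result: YES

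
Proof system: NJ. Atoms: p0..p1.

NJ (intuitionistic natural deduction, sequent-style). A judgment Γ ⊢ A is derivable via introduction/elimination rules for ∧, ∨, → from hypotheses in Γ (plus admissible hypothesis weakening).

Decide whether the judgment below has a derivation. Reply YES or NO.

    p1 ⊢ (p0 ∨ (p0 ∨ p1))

Derivation trace:
[∨I₂] p1 ⊢ (p0 ∨ (p0 ∨ p1))
  [∨I₂] p1 ⊢ (p0 ∨ p1)
    [Ax] p1 ⊢ p1

Result: YES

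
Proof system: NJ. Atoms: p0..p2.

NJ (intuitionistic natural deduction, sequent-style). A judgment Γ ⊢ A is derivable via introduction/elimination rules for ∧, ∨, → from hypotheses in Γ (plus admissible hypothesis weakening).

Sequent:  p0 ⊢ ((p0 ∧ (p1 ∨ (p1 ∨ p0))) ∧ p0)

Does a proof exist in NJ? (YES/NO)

Derivation (root first):
[∧I] p0 ⊢ ((p0 ∧ (p1 ∨ (p1 ∨ p0))) ∧ p0)
  [∧I] p0 ⊢ (p0 ∧ (p1 ∨ (p1 ∨ p0)))
    [Ax] p0 ⊢ p0
    [∨I₂] p0 ⊢ (p1 ∨ (p1 ∨ p0))
      [∨I₂] p0 ⊢ (p1 ∨ p0)
        [Ax] p0 ⊢ p0
  [Ax] p0 ⊢ p0

Result: YES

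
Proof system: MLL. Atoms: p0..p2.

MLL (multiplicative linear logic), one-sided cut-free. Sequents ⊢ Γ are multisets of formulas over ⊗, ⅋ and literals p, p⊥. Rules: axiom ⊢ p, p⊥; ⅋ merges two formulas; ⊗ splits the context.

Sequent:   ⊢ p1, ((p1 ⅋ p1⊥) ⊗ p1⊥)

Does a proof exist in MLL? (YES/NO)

Derivation trace:
[⊗]  ⊢ p1, ((p1 ⅋ p1⊥) ⊗ p1⊥)
  [⅋]  ⊢ (p1 ⅋ p1⊥)
    [Ax]  ⊢ p1, p1⊥
  [Ax]  ⊢ p1, p1⊥

Result: YES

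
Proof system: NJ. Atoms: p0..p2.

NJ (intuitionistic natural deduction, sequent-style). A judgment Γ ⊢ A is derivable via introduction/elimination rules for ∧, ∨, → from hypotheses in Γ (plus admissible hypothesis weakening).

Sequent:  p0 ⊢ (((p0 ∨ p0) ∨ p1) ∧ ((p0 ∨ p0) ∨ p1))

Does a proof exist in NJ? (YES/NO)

Derivation (root first):
[∧I] p0 ⊢ (((p0 ∨ p0) ∨ p1) ∧ ((p0 ∨ p0) ∨ p1))
  [∨I₁] p0 ⊢ ((p0 ∨ p0) ∨ p1)
    [∨I₁] p0 ⊢ (p0 ∨ p0)
      [Ax] p0 ⊢ p0
  [∨I₁] p0 ⊢ ((p0 ∨ p0) ∨ p1)
    [∨I₁] p0 ⊢ (p0 ∨ p0)
      [Ax] p0 ⊢ p0

Result: YES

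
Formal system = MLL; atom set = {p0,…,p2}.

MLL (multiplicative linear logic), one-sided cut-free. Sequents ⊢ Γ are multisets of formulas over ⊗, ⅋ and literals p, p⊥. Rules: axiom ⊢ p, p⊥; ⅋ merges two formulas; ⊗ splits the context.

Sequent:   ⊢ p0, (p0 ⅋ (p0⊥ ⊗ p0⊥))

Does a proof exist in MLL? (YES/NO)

Derivation (root first):
[⅋]  ⊢ p0, (p0 ⅋ (p0⊥ ⊗ p0⊥))
  [⊗]  ⊢ p0, p0, (p0⊥ ⊗ p0⊥)
    [Ax]  ⊢ p0, p0⊥
    [Ax]  ⊢ p0, p0⊥

Result: YES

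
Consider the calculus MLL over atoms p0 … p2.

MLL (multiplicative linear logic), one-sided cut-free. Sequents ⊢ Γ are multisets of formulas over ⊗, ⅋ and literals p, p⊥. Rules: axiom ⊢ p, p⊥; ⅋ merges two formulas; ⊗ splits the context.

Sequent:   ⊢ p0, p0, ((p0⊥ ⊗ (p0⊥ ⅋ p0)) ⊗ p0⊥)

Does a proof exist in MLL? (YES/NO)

Proof tree:
[⊗]  ⊢ p0, p0, ((p0⊥ ⊗ (p0⊥ ⅋ p0)) ⊗ p0⊥)
  [⊗]  ⊢ p0, (p0⊥ ⊗ (p0⊥ ⅋ p0))
    [Ax]  ⊢ p0, p0⊥
    [⅋]  ⊢ (p0⊥ ⅋ p0)
      [Ax]  ⊢ p0, p0⊥
  [Ax]  ⊢ p0, p0⊥

Result: YES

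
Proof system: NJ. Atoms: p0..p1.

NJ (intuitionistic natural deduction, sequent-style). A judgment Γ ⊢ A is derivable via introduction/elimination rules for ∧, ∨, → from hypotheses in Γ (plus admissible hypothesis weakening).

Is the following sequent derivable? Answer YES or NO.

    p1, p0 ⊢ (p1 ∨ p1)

Derivation (root first):
[Wk] p1, p0 ⊢ (p1 ∨ p1)
  [∨I₁] p1 ⊢ (p1 ∨ p1)
    [Ax] p1 ⊢ p1

Result: YES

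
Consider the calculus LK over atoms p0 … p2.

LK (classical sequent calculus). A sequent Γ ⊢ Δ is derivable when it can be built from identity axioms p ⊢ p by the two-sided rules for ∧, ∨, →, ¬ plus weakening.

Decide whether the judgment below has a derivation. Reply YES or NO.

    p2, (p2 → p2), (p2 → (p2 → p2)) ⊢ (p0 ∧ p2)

Truth-table refutation:
  v=000: Γ:[p2=F, (p2 → p2)=T, (p2 → (p2 → p2))=T] Δ:[(p0 ∧ p2)=F] refutes=False
  v=001: Γ:[p2=T, (p2 → p2)=T, (p2 → (p2 → p2))=T] Δ:[(p0 ∧ p2)=F] refutes=True  ← countermodel

Result: NO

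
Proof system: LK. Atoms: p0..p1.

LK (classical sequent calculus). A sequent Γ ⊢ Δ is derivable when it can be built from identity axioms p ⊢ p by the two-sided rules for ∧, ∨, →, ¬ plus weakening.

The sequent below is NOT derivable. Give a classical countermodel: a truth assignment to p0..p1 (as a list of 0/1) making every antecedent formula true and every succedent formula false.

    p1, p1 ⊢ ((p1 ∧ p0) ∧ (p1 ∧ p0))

Enumerate valuations to refute Γ ⊢ Δ:
  v=00: Γ:[p1=F, p1=F] Δ:[((p1 ∧ p0) ∧ (p1 ∧ p0))=F] refutes=False
  v=01: Γ:[p1=T, p1=T] Δ:[((p1 ∧ p0) ∧ (p1 ∧ p0))=F] refutes=True  ← countermodel

Result: [0, 1]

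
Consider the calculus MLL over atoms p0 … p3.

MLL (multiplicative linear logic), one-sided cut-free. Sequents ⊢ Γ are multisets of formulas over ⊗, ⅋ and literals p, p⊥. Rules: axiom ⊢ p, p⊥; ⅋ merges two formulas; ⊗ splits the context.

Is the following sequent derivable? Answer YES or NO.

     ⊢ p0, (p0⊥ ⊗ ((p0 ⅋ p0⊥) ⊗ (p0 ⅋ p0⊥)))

Proof tree:
[⊗]  ⊢ p0, (p0⊥ ⊗ ((p0 ⅋ p0⊥) ⊗ (p0 ⅋ p0⊥)))
  [Ax]  ⊢ p0, p0⊥
  [⊗]  ⊢ ((p0 ⅋ p0⊥) ⊗ (p0 ⅋ p0⊥))
    [⅋]  ⊢ (p0 ⅋ p0⊥)
      [Ax]  ⊢ p0, p0⊥
    [⅋]  ⊢ (p0 ⅋ p0⊥)
      [Ax]  ⊢ p0, p0⊥

Result: YES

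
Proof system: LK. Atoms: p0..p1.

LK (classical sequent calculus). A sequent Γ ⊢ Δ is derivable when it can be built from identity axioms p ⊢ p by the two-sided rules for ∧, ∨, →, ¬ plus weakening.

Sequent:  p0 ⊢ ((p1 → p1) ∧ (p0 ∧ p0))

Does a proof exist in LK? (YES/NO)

Proof tree:
[∧R] p0 ⊢ ((p1 → p1) ∧ (p0 ∧ p0))
  [→R]  ⊢ (p1 → p1)
    [Ax] p1 ⊢ p1
  [∧R] p0 ⊢ (p0 ∧ p0)
    [Ax] p0 ⊢ p0
    [Ax] p0 ⊢ p0

Result: YES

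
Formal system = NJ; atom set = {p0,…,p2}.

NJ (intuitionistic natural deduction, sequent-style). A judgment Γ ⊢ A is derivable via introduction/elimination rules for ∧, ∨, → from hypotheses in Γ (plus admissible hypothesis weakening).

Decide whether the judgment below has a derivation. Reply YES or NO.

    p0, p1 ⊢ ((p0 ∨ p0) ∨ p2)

Proof tree:
[Wk] p0, p1 ⊢ ((p0 ∨ p0) ∨ p2)
  [∨I₁] p0 ⊢ ((p0 ∨ p0) ∨ p2)
    [∨I₂] p0 ⊢ (p0 ∨ p0)
      [Ax] p0 ⊢ p0

Result: YES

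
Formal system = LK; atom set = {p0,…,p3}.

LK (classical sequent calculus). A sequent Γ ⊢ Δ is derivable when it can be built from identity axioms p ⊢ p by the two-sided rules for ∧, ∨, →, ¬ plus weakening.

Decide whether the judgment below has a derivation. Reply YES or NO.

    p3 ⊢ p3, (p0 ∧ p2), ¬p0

Derivation (root first):
[¬R] p3 ⊢ p3, (p0 ∧ p2), ¬p0
  [∧R] p3, p0 ⊢ p3, (p0 ∧ p2)
    [Ax] p0 ⊢ p0
    [WR] p3 ⊢ p3, p2
      [Ax] p3 ⊢ p3

Result: YES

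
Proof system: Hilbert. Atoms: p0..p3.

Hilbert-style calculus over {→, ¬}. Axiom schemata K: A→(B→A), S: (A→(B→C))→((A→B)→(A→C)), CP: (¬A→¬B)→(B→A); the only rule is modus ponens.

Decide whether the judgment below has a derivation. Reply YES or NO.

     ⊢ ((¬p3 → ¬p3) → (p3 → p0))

Search for a countermodel by truth-table:
  v=0000: Γ:[] Δ:[((¬p3 → ¬p3) → (p3 → p0))=T] refutes=False
  v=0001: Γ:[] Δ:[((¬p3 → ¬p3) → (p3 → p0))=F] refutes=True  ← countermodel

Result: NO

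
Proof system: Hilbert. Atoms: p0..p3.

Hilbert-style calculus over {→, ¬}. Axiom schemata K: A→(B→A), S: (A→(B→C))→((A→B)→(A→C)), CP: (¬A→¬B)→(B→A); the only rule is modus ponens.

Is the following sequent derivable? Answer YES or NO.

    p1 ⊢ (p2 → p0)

Search for a countermodel by truth-table:
  v=0000: Γ:[p1=F] Δ:[(p2 → p0)=T] refutes=False
  v=0001: Γ:[p1=F] Δ:[(p2 → p0)=T] refutes=False
  v=0010: Γ:[p1=F] Δ:[(p2 → p0)=F] refutes=False
  v=0011: Γ:[p1=F] Δ:[(p2 → p0)=F] refutes=False
  v=0100: Γ:[p1=T] Δ:[(p2 → p0)=T] refutes=False
  v=0101: Γ:[p1=T] Δ:[(p2 → p0)=T] refutes=False
  v=0110: Γ:[p1=T] Δ:[(p2 → p0)=F] refutes=True  ← countermodel

Result: NO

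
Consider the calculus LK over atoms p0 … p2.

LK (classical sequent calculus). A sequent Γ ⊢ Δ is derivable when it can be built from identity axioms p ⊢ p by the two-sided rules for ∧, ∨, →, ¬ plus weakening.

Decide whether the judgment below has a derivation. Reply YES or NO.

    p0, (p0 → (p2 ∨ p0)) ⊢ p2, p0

Proof tree:
[→L] p0, (p0 → (p2 ∨ p0)) ⊢ p2, p0
  [Ax] p0 ⊢ p0
  [∨L] (p2 ∨ p0) ⊢ p2, p0
    [Ax] p2 ⊢ p2
    [Ax] p0 ⊢ p0

Result: YES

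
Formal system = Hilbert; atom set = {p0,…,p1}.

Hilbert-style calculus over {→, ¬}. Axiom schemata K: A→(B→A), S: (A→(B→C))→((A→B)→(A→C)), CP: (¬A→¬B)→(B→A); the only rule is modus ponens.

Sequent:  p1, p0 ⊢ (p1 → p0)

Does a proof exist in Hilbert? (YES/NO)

Derivation trace:
[MP] p1, p0 ⊢ (p1 → p0)
  [K]  ⊢ (p0 → (p1 → p0))
  [MP] p1, p0 ⊢ p0
    [MP] p0 ⊢ (p1 → p0)
      [K]  ⊢ (p0 → (p1 → p0))
      [Hyp] p0 ⊢ p0
    [Hyp] p1 ⊢ p1

Result: YES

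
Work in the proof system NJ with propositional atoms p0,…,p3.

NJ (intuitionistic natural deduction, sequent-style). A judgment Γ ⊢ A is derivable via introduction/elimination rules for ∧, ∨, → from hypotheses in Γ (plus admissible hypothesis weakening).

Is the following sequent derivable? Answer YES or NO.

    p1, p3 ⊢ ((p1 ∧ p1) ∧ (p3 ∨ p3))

Derivation trace:
[∧I] p1, p3 ⊢ ((p1 ∧ p1) ∧ (p3 ∨ p3))
  [∧I] p1 ⊢ (p1 ∧ p1)
    [Ax] p1 ⊢ p1
    [Ax] p1 ⊢ p1
  [∨I₁] p3 ⊢ (p3 ∨ p3)
    [Ax] p3 ⊢ p3

Result: YES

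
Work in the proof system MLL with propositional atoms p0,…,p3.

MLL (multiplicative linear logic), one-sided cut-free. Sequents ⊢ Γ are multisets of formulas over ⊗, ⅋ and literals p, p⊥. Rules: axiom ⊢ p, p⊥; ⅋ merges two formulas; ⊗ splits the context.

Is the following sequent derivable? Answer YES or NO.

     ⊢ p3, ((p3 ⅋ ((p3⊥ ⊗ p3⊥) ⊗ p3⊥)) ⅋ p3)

Derivation trace:
[⅋]  ⊢ p3, ((p3 ⅋ ((p3⊥ ⊗ p3⊥) ⊗ p3⊥)) ⅋ p3)
  [⅋]  ⊢ p3, p3, (p3 ⅋ ((p3⊥ ⊗ p3⊥) ⊗ p3⊥))
    [⊗]  ⊢ p3, p3, p3, ((p3⊥ ⊗ p3⊥) ⊗ p3⊥)
      [⊗]  ⊢ p3, p3, (p3⊥ ⊗ p3⊥)
        [Ax]  ⊢ p3, p3⊥
        [Ax]  ⊢ p3, p3⊥
      [Ax]  ⊢ p3, p3⊥

Result: YES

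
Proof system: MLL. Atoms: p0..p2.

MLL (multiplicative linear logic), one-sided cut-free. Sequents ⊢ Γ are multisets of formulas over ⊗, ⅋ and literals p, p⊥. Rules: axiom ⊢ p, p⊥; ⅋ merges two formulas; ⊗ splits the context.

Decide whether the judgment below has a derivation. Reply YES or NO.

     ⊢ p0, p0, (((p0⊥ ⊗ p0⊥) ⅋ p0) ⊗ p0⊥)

Proof tree:
[⊗]  ⊢ p0, p0, (((p0⊥ ⊗ p0⊥) ⅋ p0) ⊗ p0⊥)
  [⅋]  ⊢ p0, ((p0⊥ ⊗ p0⊥) ⅋ p0)
    [⊗]  ⊢ p0, p0, (p0⊥ ⊗ p0⊥)
      [Ax]  ⊢ p0, p0⊥
      [Ax]  ⊢ p0, p0⊥
  [Ax]  ⊢ p0, p0⊥

Result: YES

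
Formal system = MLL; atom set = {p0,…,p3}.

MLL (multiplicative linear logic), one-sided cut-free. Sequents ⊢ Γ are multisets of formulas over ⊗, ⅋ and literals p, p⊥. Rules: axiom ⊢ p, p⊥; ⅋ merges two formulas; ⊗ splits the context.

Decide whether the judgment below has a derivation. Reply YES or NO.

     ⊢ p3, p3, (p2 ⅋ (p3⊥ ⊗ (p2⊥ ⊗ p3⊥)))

Derivation (root first):
[⅋]  ⊢ p3, p3, (p2 ⅋ (p3⊥ ⊗ (p2⊥ ⊗ p3⊥)))
  [⊗]  ⊢ p3, p2, p3, (p3⊥ ⊗ (p2⊥ ⊗ p3⊥))
    [Ax]  ⊢ p3, p3⊥
    [⊗]  ⊢ p2, p3, (p2⊥ ⊗ p3⊥)
      [Ax]  ⊢ p2, p2⊥
      [Ax]  ⊢ p3, p3⊥

Result: YES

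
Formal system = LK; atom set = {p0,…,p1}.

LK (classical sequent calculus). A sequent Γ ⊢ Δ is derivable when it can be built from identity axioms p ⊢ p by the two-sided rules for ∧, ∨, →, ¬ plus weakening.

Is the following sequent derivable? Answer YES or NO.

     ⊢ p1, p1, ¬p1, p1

Derivation (root first):
[WR]  ⊢ p1, p1, ¬p1, p1
  [¬R]  ⊢ p1, p1, ¬p1
    [WR] p1 ⊢ p1, p1
      [Ax] p1 ⊢ p1

Result: YES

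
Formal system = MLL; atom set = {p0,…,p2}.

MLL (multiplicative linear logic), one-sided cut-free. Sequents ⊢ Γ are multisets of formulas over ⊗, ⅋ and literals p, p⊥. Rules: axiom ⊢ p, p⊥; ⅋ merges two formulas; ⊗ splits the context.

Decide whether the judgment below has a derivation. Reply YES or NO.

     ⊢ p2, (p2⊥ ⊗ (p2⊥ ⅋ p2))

Proof tree:
[⊗]  ⊢ p2, (p2⊥ ⊗ (p2⊥ ⅋ p2))
  [Ax]  ⊢ p2, p2⊥
  [⅋]  ⊢ (p2⊥ ⅋ p2)
    [Ax]  ⊢ p2, p2⊥

Result: YES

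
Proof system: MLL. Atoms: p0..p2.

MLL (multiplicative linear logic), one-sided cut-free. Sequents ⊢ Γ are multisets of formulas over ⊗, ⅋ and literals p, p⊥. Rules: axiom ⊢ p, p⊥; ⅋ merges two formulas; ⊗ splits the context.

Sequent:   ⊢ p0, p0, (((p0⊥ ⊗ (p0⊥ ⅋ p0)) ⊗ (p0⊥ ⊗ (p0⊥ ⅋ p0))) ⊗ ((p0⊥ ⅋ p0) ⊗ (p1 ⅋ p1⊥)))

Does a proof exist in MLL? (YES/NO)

Derivation trace:
[⊗]  ⊢ p0, p0, (((p0⊥ ⊗ (p0⊥ ⅋ p0)) ⊗ (p0⊥ ⊗ (p0⊥ ⅋ p0))) ⊗ ((p0⊥ ⅋ p0) ⊗ (p1 ⅋ p1⊥)))
  [⊗]  ⊢ p0, p0, ((p0⊥ ⊗ (p0⊥ ⅋ p0)) ⊗ (p0⊥ ⊗ (p0⊥ ⅋ p0)))
    [⊗]  ⊢ p0, (p0⊥ ⊗ (p0⊥ ⅋ p0))
      [Ax]  ⊢ p0, p0⊥
      [⅋]  ⊢ (p0⊥ ⅋ p0)
        [Ax]  ⊢ p0, p0⊥
    [⊗]  ⊢ p0, (p0⊥ ⊗ (p0⊥ ⅋ p0))
      [Ax]  ⊢ p0, p0⊥
      [⅋]  ⊢ (p0⊥ ⅋ p0)
        [Ax]  ⊢ p0, p0⊥
  [⊗]  ⊢ ((p0⊥ ⅋ p0) ⊗ (p1 ⅋ p1⊥))
    [⅋]  ⊢ (p0⊥ ⅋ p0)
      [Ax]  ⊢ p0, p0⊥
    [⅋]  ⊢ (p1 ⅋ p1⊥)
      [Ax]  ⊢ p1, p1⊥

Result: YES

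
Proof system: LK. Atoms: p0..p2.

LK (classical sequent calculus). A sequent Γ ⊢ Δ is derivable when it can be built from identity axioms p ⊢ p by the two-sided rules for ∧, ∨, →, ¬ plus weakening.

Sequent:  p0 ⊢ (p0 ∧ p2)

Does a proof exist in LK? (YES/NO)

Search for a countermodel by truth-table:
  v=000: Γ:[p0=F] Δ:[(p0 ∧ p2)=F] refutes=False
  v=001: Γ:[p0=F] Δ:[(p0 ∧ p2)=F] refutes=False
  v=010: Γ:[p0=F] Δ:[(p0 ∧ p2)=F] refutes=False
  v=011: Γ:[p0=F] Δ:[(p0 ∧ p2)=F] refutes=False
  v=100: Γ:[p0=T] Δ:[(p0 ∧ p2)=F] refutes=True  ← countermodel

Result: NO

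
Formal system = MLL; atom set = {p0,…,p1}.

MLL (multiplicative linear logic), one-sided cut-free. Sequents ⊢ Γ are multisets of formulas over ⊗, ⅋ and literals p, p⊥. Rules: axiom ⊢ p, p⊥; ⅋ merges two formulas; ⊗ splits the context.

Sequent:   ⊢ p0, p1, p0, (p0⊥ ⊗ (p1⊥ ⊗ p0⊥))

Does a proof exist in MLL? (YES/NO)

Derivation trace:
[⊗]  ⊢ p0, p1, p0, (p0⊥ ⊗ (p1⊥ ⊗ p0⊥))
  [Ax]  ⊢ p0, p0⊥
  [⊗]  ⊢ p1, p0, (p1⊥ ⊗ p0⊥)
    [Ax]  ⊢ p1, p1⊥
    [Ax]  ⊢ p0, p0⊥

Result: YES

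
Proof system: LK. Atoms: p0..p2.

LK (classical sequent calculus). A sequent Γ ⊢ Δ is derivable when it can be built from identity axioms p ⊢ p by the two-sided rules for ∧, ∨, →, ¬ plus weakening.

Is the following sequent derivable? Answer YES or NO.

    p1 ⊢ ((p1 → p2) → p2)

Derivation (root first):
[→R] p1 ⊢ ((p1 → p2) → p2)
  [→L] p1, (p1 → p2) ⊢ p2
    [Ax] p1 ⊢ p1
    [Ax] p2 ⊢ p2

Result: YES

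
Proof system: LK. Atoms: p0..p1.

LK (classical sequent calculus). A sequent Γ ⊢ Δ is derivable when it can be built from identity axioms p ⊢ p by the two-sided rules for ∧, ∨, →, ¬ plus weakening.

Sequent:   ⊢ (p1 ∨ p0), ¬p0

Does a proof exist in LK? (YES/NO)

Proof tree:
[¬R]  ⊢ (p1 ∨ p0), ¬p0
  [∨R] p0 ⊢ (p1 ∨ p0)
    [WR] p0 ⊢ p0, p1
      [Ax] p0 ⊢ p0

Result: YES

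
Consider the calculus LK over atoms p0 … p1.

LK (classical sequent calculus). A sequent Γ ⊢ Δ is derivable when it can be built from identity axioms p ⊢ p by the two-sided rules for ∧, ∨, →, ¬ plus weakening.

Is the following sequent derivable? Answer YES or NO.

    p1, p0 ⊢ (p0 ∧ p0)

Derivation (root first):
[∧R] p1, p0 ⊢ (p0 ∧ p0)
  [Ax] p0 ⊢ p0
  [WL] p0, p1 ⊢ p0
    [Ax] p0 ⊢ p0

Result: YES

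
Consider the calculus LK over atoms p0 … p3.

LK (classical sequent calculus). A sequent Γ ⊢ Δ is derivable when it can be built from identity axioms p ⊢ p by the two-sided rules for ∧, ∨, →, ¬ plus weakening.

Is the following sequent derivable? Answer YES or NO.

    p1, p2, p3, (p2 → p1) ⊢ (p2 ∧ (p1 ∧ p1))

Derivation (root first):
[∧R] p1, p2, p3, (p2 → p1) ⊢ (p2 ∧ (p1 ∧ p1))
  [Ax] p2 ⊢ p2
  [∧R] p1, p2, p3, (p2 → p1) ⊢ (p1 ∧ p1)
    [WL] p1, p3 ⊢ p1
      [Ax] p1 ⊢ p1
    [→L] p2, (p2 → p1) ⊢ p1
      [Ax] p2 ⊢ p2
      [Ax] p1 ⊢ p1

Result: YES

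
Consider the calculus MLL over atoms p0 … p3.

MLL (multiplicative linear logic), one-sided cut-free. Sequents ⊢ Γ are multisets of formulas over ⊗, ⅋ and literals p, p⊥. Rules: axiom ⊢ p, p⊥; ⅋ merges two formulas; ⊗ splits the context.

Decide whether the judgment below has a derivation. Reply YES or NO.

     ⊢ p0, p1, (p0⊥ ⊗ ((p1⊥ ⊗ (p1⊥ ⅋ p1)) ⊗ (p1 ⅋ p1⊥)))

Derivation trace:
[⊗]  ⊢ p0, p1, (p0⊥ ⊗ ((p1⊥ ⊗ (p1⊥ ⅋ p1)) ⊗ (p1 ⅋ p1⊥)))
  [Ax]  ⊢ p0, p0⊥
  [⊗]  ⊢ p1, ((p1⊥ ⊗ (p1⊥ ⅋ p1)) ⊗ (p1 ⅋ p1⊥))
    [⊗]  ⊢ p1, (p1⊥ ⊗ (p1⊥ ⅋ p1))
      [Ax]  ⊢ p1, p1⊥
      [⅋]  ⊢ (p1⊥ ⅋ p1)
        [Ax]  ⊢ p1, p1⊥
    [⅋]  ⊢ (p1 ⅋ p1⊥)
      [Ax]  ⊢ p1, p1⊥

Result: YES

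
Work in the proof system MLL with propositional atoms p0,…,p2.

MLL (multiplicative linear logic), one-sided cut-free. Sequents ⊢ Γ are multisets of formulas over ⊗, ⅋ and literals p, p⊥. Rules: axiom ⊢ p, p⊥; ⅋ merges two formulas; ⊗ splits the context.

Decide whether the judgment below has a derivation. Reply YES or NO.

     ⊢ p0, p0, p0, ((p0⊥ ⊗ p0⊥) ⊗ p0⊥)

Proof tree:
[⊗]  ⊢ p0, p0, p0, ((p0⊥ ⊗ p0⊥) ⊗ p0⊥)
  [⊗]  ⊢ p0, p0, (p0⊥ ⊗ p0⊥)
    [Ax]  ⊢ p0, p0⊥
    [Ax]  ⊢ p0, p0⊥
  [Ax]  ⊢ p0, p0⊥

Result: YES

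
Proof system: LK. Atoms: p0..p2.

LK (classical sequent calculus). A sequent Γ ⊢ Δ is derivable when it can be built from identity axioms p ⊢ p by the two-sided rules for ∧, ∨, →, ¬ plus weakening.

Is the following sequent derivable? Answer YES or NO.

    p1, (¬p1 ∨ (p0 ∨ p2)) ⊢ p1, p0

Derivation (root first):
[∨L] p1, (¬p1 ∨ (p0 ∨ p2)) ⊢ p1, p0
  [¬L] p1, ¬p1 ⊢ 
    [Ax] p1 ⊢ p1
  [∨L] p1, (p0 ∨ p2) ⊢ p1, p0
    [Ax] p0 ⊢ p0
    [WL] p1, p2 ⊢ p1
      [Ax] p1 ⊢ p1

Result: YES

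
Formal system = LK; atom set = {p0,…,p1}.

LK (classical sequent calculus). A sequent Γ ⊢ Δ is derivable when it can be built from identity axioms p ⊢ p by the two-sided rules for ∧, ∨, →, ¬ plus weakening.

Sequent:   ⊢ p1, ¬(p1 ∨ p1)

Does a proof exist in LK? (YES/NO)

Derivation trace:
[¬R]  ⊢ p1, ¬(p1 ∨ p1)
  [∨L] (p1 ∨ p1) ⊢ p1
    [Ax] p1 ⊢ p1
    [Ax] p1 ⊢ p1

Result: YES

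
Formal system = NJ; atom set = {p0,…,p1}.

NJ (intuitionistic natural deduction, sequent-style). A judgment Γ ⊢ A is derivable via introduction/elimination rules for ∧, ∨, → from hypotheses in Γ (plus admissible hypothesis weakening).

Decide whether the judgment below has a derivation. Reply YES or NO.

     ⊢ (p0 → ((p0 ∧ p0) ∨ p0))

Proof tree:
[→I]  ⊢ (p0 → ((p0 ∧ p0) ∨ p0))
  [∨I₁] p0 ⊢ ((p0 ∧ p0) ∨ p0)
    [∧I] p0 ⊢ (p0 ∧ p0)
      [Ax] p0 ⊢ p0
      [Ax] p0 ⊢ p0

Result: YES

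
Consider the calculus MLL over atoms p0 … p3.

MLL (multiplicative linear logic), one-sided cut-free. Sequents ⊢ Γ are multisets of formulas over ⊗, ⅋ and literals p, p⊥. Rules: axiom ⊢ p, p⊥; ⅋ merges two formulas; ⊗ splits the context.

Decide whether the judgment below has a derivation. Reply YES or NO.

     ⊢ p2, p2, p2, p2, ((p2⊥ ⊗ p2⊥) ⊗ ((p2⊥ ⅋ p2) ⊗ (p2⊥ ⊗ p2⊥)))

Derivation trace:
[⊗]  ⊢ p2, p2, p2, p2, ((p2⊥ ⊗ p2⊥) ⊗ ((p2⊥ ⅋ p2) ⊗ (p2⊥ ⊗ p2⊥)))
  [⊗]  ⊢ p2, p2, (p2⊥ ⊗ p2⊥)
    [Ax]  ⊢ p2, p2⊥
    [Ax]  ⊢ p2, p2⊥
  [⊗]  ⊢ p2, p2, ((p2⊥ ⅋ p2) ⊗ (p2⊥ ⊗ p2⊥))
    [⅋]  ⊢ (p2⊥ ⅋ p2)
      [Ax]  ⊢ p2, p2⊥
    [⊗]  ⊢ p2, p2, (p2⊥ ⊗ p2⊥)
      [Ax]  ⊢ p2, p2⊥
      [Ax]  ⊢ p2, p2⊥

Result: YES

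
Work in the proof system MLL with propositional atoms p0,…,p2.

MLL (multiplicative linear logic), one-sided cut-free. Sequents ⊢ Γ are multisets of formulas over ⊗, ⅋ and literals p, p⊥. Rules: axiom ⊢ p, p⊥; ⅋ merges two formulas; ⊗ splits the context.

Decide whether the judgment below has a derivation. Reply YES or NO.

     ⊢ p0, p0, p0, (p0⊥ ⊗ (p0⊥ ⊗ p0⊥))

Derivation (root first):
[⊗]  ⊢ p0, p0, p0, (p0⊥ ⊗ (p0⊥ ⊗ p0⊥))
  [Ax]  ⊢ p0, p0⊥
  [⊗]  ⊢ p0, p0, (p0⊥ ⊗ p0⊥)
    [Ax]  ⊢ p0, p0⊥
    [Ax]  ⊢ p0, p0⊥

Result: YES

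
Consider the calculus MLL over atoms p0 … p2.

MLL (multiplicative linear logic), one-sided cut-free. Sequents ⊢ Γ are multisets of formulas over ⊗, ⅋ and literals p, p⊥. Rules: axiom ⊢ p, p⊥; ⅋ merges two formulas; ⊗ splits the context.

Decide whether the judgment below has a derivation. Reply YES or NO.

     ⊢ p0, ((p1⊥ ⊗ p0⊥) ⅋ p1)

Proof tree:
[⅋]  ⊢ p0, ((p1⊥ ⊗ p0⊥) ⅋ p1)
  [⊗]  ⊢ p1, p0, (p1⊥ ⊗ p0⊥)
    [Ax]  ⊢ p1, p1⊥
    [Ax]  ⊢ p0, p0⊥

Result: YES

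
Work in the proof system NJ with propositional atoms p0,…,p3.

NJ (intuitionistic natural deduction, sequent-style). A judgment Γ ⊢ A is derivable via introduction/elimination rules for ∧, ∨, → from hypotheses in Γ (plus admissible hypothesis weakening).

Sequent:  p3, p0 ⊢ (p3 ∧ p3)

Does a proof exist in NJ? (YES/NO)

Proof tree:
[∧I] p3, p0 ⊢ (p3 ∧ p3)
  [Wk] p3, p0 ⊢ p3
    [Ax] p3 ⊢ p3
  [Ax] p3 ⊢ p3

Result: YES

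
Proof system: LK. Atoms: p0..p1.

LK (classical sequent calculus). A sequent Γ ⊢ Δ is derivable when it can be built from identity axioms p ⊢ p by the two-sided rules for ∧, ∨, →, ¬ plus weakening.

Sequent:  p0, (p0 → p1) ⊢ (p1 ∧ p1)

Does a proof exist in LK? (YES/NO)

Derivation (root first):
[→L] p0, (p0 → p1) ⊢ (p1 ∧ p1)
  [Ax] p0 ⊢ p0
  [∧R] p1 ⊢ (p1 ∧ p1)
    [Ax] p1 ⊢ p1
    [Ax] p1 ⊢ p1

Result: YES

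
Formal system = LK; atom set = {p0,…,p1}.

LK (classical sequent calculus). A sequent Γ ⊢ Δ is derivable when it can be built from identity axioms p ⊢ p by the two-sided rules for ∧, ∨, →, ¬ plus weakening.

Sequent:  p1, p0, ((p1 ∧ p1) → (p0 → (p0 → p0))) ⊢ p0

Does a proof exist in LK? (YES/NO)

Derivation trace:
[→L] p1, p0, ((p1 ∧ p1) → (p0 → (p0 → p0))) ⊢ p0
  [∧R] p1 ⊢ (p1 ∧ p1)
    [Ax] p1 ⊢ p1
    [Ax] p1 ⊢ p1
  [→L] p0, (p0 → (p0 → p0)) ⊢ p0
    [Ax] p0 ⊢ p0
    [→L] p0, (p0 → p0) ⊢ p0
      [Ax] p0 ⊢ p0
      [Ax] p0 ⊢ p0

Result: YES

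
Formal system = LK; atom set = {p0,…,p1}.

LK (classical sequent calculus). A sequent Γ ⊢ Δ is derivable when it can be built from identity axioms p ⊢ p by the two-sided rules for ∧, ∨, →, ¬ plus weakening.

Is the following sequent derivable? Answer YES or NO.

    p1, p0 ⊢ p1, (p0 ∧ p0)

Derivation trace:
[∧R] p1, p0 ⊢ p1, (p0 ∧ p0)
  [Ax] p0 ⊢ p0
  [WR] p1 ⊢ p1, p0
    [Ax] p1 ⊢ p1

Result: YES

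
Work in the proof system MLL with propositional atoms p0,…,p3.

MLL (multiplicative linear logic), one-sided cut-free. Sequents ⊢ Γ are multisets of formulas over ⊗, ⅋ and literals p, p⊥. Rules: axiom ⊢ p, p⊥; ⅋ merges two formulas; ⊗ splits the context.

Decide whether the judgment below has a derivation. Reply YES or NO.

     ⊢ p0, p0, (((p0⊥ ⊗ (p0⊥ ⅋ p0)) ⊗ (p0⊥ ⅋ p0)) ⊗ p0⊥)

Derivation (root first):
[⊗]  ⊢ p0, p0, (((p0⊥ ⊗ (p0⊥ ⅋ p0)) ⊗ (p0⊥ ⅋ p0)) ⊗ p0⊥)
  [⊗]  ⊢ p0, ((p0⊥ ⊗ (p0⊥ ⅋ p0)) ⊗ (p0⊥ ⅋ p0))
    [⊗]  ⊢ p0, (p0⊥ ⊗ (p0⊥ ⅋ p0))
      [Ax]  ⊢ p0, p0⊥
      [⅋]  ⊢ (p0⊥ ⅋ p0)
        [Ax]  ⊢ p0, p0⊥
    [⅋]  ⊢ (p0⊥ ⅋ p0)
      [Ax]  ⊢ p0, p0⊥
  [Ax]  ⊢ p0, p0⊥

Result: YES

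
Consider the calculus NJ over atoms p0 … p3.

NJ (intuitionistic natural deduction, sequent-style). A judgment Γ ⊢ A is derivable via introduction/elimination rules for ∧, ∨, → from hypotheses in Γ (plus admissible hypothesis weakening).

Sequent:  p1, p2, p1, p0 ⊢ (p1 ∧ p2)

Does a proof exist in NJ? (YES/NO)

Proof tree:
[Wk] p1, p2, p1, p0 ⊢ (p1 ∧ p2)
  [Wk] p1, p2, p1 ⊢ (p1 ∧ p2)
    [∧I] p1, p2 ⊢ (p1 ∧ p2)
      [Ax] p1 ⊢ p1
      [Ax] p2 ⊢ p2

Result: YES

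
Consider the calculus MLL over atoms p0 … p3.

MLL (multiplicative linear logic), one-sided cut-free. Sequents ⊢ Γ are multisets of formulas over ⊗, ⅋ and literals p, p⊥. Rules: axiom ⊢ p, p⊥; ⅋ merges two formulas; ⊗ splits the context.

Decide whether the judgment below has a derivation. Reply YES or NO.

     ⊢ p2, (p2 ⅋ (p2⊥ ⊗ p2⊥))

Derivation (root first):
[⅋]  ⊢ p2, (p2 ⅋ (p2⊥ ⊗ p2⊥))
  [⊗]  ⊢ p2, p2, (p2⊥ ⊗ p2⊥)
    [Ax]  ⊢ p2, p2⊥
    [Ax]  ⊢ p2, p2⊥

Result: YES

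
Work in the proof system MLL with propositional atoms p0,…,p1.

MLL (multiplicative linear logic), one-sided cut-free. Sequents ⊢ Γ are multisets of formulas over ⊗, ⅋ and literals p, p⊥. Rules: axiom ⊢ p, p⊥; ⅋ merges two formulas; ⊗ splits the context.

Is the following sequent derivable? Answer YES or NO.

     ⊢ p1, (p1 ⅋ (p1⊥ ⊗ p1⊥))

Proof tree:
[⅋]  ⊢ p1, (p1 ⅋ (p1⊥ ⊗ p1⊥))
  [⊗]  ⊢ p1, p1, (p1⊥ ⊗ p1⊥)
    [Ax]  ⊢ p1, p1⊥
    [Ax]  ⊢ p1, p1⊥

Result: YES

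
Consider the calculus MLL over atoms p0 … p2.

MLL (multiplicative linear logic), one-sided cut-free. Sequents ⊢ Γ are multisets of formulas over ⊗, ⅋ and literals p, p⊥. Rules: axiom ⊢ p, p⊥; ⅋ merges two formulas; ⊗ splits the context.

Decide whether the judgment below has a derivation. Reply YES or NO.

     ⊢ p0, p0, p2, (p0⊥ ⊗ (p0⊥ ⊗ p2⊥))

Proof tree:
[⊗]  ⊢ p0, p0, p2, (p0⊥ ⊗ (p0⊥ ⊗ p2⊥))
  [Ax]  ⊢ p0, p0⊥
  [⊗]  ⊢ p0, p2, (p0⊥ ⊗ p2⊥)
    [Ax]  ⊢ p0, p0⊥
    [Ax]  ⊢ p2, p2⊥

Result: YES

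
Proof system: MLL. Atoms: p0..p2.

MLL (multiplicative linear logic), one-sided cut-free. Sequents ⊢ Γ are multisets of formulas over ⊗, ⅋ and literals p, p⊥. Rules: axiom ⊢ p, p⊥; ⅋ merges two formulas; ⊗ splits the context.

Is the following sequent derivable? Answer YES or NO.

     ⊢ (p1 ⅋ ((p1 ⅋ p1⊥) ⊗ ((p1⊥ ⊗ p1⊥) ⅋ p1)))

Proof tree:
[⅋]  ⊢ (p1 ⅋ ((p1 ⅋ p1⊥) ⊗ ((p1⊥ ⊗ p1⊥) ⅋ p1)))
  [⊗]  ⊢ p1, ((p1 ⅋ p1⊥) ⊗ ((p1⊥ ⊗ p1⊥) ⅋ p1))
    [⅋]  ⊢ (p1 ⅋ p1⊥)
      [Ax]  ⊢ p1, p1⊥
    [⅋]  ⊢ p1, ((p1⊥ ⊗ p1⊥) ⅋ p1)
      [⊗]  ⊢ p1, p1, (p1⊥ ⊗ p1⊥)
        [Ax]  ⊢ p1, p1⊥
        [Ax]  ⊢ p1, p1⊥

Result: YES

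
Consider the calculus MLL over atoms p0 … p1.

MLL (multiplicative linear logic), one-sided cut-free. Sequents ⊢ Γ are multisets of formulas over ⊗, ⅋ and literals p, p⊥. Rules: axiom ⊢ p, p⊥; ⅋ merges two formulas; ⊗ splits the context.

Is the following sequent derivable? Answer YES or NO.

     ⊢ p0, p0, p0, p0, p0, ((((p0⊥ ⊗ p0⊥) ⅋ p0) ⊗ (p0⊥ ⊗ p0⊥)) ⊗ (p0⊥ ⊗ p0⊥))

Derivation (root first):
[⊗]  ⊢ p0, p0, p0, p0, p0, ((((p0⊥ ⊗ p0⊥) ⅋ p0) ⊗ (p0⊥ ⊗ p0⊥)) ⊗ (p0⊥ ⊗ p0⊥))
  [⊗]  ⊢ p0, p0, p0, (((p0⊥ ⊗ p0⊥) ⅋ p0) ⊗ (p0⊥ ⊗ p0⊥))
    [⅋]  ⊢ p0, ((p0⊥ ⊗ p0⊥) ⅋ p0)
      [⊗]  ⊢ p0, p0, (p0⊥ ⊗ p0⊥)
        [Ax]  ⊢ p0, p0⊥
        [Ax]  ⊢ p0, p0⊥
    [⊗]  ⊢ p0, p0, (p0⊥ ⊗ p0⊥)
      [Ax]  ⊢ p0, p0⊥
      [Ax]  ⊢ p0, p0⊥
  [⊗]  ⊢ p0, p0, (p0⊥ ⊗ p0⊥)
    [Ax]  ⊢ p0, p0⊥
    [Ax]  ⊢ p0, p0⊥

Result: YES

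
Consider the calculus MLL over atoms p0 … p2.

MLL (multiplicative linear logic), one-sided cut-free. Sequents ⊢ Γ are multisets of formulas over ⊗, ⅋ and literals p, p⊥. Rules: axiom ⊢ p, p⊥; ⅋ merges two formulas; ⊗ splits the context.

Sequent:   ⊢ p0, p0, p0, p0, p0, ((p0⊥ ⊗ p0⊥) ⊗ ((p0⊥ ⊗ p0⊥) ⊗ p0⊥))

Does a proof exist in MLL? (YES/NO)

Derivation trace:
[⊗]  ⊢ p0, p0, p0, p0, p0, ((p0⊥ ⊗ p0⊥) ⊗ ((p0⊥ ⊗ p0⊥) ⊗ p0⊥))
  [⊗]  ⊢ p0, p0, (p0⊥ ⊗ p0⊥)
    [Ax]  ⊢ p0, p0⊥
    [Ax]  ⊢ p0, p0⊥
  [⊗]  ⊢ p0, p0, p0, ((p0⊥ ⊗ p0⊥) ⊗ p0⊥)
    [⊗]  ⊢ p0, p0, (p0⊥ ⊗ p0⊥)
      [Ax]  ⊢ p0, p0⊥
      [Ax]  ⊢ p0, p0⊥
    [Ax]  ⊢ p0, p0⊥

Result: YES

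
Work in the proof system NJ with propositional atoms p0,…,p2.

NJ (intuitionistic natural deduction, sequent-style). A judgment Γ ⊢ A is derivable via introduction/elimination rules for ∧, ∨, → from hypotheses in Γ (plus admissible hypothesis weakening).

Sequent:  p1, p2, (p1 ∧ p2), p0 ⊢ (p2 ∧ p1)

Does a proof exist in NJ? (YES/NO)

Proof tree:
[∧I] p1, p2, (p1 ∧ p2), p0 ⊢ (p2 ∧ p1)
  [Ax] p2 ⊢ p2
  [Wk] p1, (p1 ∧ p2), p0 ⊢ p1
    [Wk] p1, (p1 ∧ p2) ⊢ p1
      [Ax] p1 ⊢ p1

Result: YES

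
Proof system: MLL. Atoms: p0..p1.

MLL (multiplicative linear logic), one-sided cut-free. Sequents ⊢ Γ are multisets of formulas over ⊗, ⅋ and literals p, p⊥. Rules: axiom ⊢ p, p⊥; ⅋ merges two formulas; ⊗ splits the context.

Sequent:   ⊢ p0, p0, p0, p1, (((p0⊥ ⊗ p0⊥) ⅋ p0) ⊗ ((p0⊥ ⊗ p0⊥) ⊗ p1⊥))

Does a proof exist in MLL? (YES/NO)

Derivation trace:
[⊗]  ⊢ p0, p0, p0, p1, (((p0⊥ ⊗ p0⊥) ⅋ p0) ⊗ ((p0⊥ ⊗ p0⊥) ⊗ p1⊥))
  [⅋]  ⊢ p0, ((p0⊥ ⊗ p0⊥) ⅋ p0)
    [⊗]  ⊢ p0, p0, (p0⊥ ⊗ p0⊥)
      [Ax]  ⊢ p0, p0⊥
      [Ax]  ⊢ p0, p0⊥
  [⊗]  ⊢ p0, p0, p1, ((p0⊥ ⊗ p0⊥) ⊗ p1⊥)
    [⊗]  ⊢ p0, p0, (p0⊥ ⊗ p0⊥)
      [Ax]  ⊢ p0, p0⊥
      [Ax]  ⊢ p0, p0⊥
    [Ax]  ⊢ p1, p1⊥

Result: YES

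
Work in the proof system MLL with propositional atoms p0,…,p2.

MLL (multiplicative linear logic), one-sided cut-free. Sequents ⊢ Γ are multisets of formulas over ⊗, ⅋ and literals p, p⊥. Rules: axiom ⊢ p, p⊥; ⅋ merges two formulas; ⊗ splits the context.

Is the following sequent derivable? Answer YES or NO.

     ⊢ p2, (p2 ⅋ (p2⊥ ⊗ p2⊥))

Derivation (root first):
[⅋]  ⊢ p2, (p2 ⅋ (p2⊥ ⊗ p2⊥))
  [⊗]  ⊢ p2, p2, (p2⊥ ⊗ p2⊥)
    [Ax]  ⊢ p2, p2⊥
    [Ax]  ⊢ p2, p2⊥

Result: YES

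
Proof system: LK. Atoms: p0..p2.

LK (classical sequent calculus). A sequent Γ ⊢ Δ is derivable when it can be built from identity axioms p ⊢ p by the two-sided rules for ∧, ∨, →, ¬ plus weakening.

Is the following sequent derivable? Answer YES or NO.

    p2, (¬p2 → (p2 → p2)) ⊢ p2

Derivation trace:
[→L] p2, (¬p2 → (p2 → p2)) ⊢ p2
  [¬R]  ⊢ p2, ¬p2
    [Ax] p2 ⊢ p2
  [→L] p2, (p2 → p2) ⊢ p2
    [Ax] p2 ⊢ p2
    [Ax] p2 ⊢ p2

Result: YES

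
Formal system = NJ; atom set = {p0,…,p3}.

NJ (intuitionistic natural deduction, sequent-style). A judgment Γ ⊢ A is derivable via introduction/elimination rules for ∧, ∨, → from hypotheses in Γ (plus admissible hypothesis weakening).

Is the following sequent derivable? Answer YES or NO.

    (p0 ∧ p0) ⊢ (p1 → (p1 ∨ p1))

Derivation (root first):
[→I] (p0 ∧ p0) ⊢ (p1 → (p1 ∨ p1))
  [Wk] p1, (p0 ∧ p0) ⊢ (p1 ∨ p1)
    [∨I₂] p1 ⊢ (p1 ∨ p1)
      [Ax] p1 ⊢ p1

Result: YES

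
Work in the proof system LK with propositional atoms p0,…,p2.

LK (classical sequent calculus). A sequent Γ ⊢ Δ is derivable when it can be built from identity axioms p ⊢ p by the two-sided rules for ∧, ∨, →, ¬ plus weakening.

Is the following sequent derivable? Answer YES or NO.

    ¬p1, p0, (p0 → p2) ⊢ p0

Derivation trace:
[→L] ¬p1, p0, (p0 → p2) ⊢ p0
  [Ax] p0 ⊢ p0
  [WL] p0, ¬p1, p2 ⊢ p0
    [¬L] p0, ¬p1 ⊢ p0
      [WR] p0 ⊢ p0, p1
        [Ax] p0 ⊢ p0

Result: YES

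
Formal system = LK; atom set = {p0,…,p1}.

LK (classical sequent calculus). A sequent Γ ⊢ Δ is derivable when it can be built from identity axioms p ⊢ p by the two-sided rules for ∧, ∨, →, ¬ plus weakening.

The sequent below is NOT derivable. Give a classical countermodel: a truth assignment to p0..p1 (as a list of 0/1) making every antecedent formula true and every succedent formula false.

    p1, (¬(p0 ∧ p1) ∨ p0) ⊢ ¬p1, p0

Search for a countermodel by truth-table:
  v=00: Γ:[p1=F, (¬(p0 ∧ p1) ∨ p0)=T] Δ:[¬p1=T, p0=F] refutes=False
  v=01: Γ:[p1=T, (¬(p0 ∧ p1) ∨ p0)=T] Δ:[¬p1=F, p0=F] refutes=True  ← countermodel

Result: [0, 1]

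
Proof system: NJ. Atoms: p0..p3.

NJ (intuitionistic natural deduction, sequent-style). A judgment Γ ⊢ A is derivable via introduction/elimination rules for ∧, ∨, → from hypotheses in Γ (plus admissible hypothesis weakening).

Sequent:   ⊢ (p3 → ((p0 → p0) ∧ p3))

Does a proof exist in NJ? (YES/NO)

Derivation (root first):
[→I]  ⊢ (p3 → ((p0 → p0) ∧ p3))
  [∧I] p3 ⊢ ((p0 → p0) ∧ p3)
    [→I]  ⊢ (p0 → p0)
      [Ax] p0 ⊢ p0
    [Ax] p3 ⊢ p3

Result: YES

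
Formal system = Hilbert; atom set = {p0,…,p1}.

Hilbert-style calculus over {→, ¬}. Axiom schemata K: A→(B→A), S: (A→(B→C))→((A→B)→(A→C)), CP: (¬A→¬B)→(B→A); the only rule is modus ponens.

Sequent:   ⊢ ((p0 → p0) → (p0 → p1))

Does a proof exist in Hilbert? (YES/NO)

Search for a countermodel by truth-table:
  v=00: Γ:[] Δ:[((p0 → p0) → (p0 → p1))=T] refutes=False
  v=01: Γ:[] Δ:[((p0 → p0) → (p0 → p1))=T] refutes=False
  v=10: Γ:[] Δ:[((p0 → p0) → (p0 → p1))=F] refutes=True  ← countermodel

Result: NO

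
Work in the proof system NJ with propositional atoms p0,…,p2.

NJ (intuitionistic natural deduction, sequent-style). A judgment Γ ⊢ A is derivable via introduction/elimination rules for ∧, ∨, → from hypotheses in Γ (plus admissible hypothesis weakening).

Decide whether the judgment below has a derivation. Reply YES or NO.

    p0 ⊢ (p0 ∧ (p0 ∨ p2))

Derivation (root first):
[∧I] p0 ⊢ (p0 ∧ (p0 ∨ p2))
  [Ax] p0 ⊢ p0
  [∨I₁] p0 ⊢ (p0 ∨ p2)
    [Ax] p0 ⊢ p0

Result: YES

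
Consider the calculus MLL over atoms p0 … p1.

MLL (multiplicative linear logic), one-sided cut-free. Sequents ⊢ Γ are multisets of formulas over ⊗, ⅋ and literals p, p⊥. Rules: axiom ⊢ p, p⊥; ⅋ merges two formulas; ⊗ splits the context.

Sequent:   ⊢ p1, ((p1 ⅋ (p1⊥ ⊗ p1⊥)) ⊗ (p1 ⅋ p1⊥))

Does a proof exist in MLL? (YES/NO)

Derivation trace:
[⊗]  ⊢ p1, ((p1 ⅋ (p1⊥ ⊗ p1⊥)) ⊗ (p1 ⅋ p1⊥))
  [⅋]  ⊢ p1, (p1 ⅋ (p1⊥ ⊗ p1⊥))
    [⊗]  ⊢ p1, p1, (p1⊥ ⊗ p1⊥)
      [Ax]  ⊢ p1, p1⊥
      [Ax]  ⊢ p1, p1⊥
  [⅋]  ⊢ (p1 ⅋ p1⊥)
    [Ax]  ⊢ p1, p1⊥

Result: YES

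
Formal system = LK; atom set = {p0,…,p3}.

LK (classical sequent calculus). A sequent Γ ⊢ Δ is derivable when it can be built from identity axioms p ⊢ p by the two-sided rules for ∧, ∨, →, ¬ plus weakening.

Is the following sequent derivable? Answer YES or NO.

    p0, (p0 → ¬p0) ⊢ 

Derivation (root first):
[→L] p0, (p0 → ¬p0) ⊢ 
  [Ax] p0 ⊢ p0
  [¬L] p0, ¬p0 ⊢ 
    [Ax] p0 ⊢ p0

Result: YES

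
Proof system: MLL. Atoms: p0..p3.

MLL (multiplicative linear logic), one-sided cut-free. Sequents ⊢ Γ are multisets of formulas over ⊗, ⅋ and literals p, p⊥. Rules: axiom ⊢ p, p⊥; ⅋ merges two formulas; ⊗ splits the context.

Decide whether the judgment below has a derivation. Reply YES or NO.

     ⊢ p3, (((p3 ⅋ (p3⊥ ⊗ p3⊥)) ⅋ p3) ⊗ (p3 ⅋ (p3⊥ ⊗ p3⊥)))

Proof tree:
[⊗]  ⊢ p3, (((p3 ⅋ (p3⊥ ⊗ p3⊥)) ⅋ p3) ⊗ (p3 ⅋ (p3⊥ ⊗ p3⊥)))
  [⅋]  ⊢ ((p3 ⅋ (p3⊥ ⊗ p3⊥)) ⅋ p3)
    [⅋]  ⊢ p3, (p3 ⅋ (p3⊥ ⊗ p3⊥))
      [⊗]  ⊢ p3, p3, (p3⊥ ⊗ p3⊥)
        [Ax]  ⊢ p3, p3⊥
        [Ax]  ⊢ p3, p3⊥
  [⅋]  ⊢ p3, (p3 ⅋ (p3⊥ ⊗ p3⊥))
    [⊗]  ⊢ p3, p3, (p3⊥ ⊗ p3⊥)
      [Ax]  ⊢ p3, p3⊥
      [Ax]  ⊢ p3, p3⊥

Result: YES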